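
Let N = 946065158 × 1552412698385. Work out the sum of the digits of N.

112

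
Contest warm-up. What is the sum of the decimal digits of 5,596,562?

38

5+5+9+6+5+6+2 = 38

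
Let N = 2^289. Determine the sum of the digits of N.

398

2^289 = 994646472819573284310764496293641680200912301594695434880927953786318994025066751066112
Sum of its 87 digits: 398.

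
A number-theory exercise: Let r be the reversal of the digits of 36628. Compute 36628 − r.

Reverse of 36628 is 82663.
36628 − 82663 = -46035

-46035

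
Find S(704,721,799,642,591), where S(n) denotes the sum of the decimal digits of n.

73

7+0+4+7+2+1+7+9+9+6+4+2+5+9+1 = 73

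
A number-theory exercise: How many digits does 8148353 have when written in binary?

23

8148353 in base 2 is 11111000101010110000001, which has 23 digits.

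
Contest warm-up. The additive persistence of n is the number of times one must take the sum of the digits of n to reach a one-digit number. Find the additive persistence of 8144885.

3

8144885 → 38 → 11 → 2 (3 steps)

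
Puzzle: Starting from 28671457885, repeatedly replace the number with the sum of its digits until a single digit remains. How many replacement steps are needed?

2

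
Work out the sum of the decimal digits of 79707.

30

7+9+7+0+7 = 30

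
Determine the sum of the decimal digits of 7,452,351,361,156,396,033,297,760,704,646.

7+4+5+2+3+5+1+3+6+1+1+5+6+3+9+6+0+3+3+2+9+7+7+6+0+7+0+4+6+4+6 = 131

131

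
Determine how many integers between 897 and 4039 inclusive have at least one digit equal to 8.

839

The integers in [897, 4039] that have at least one digit equal to 8: 897, 898, 899, 908, 918, 928, …, 4028, 4038.
839 qualify.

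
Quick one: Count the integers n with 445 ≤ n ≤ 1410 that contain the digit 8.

268

The integers in [445, 1410] that contain the digit 8: 448, 458, 468, 478, 480, 481, …, 1398, 1408.
268 qualify.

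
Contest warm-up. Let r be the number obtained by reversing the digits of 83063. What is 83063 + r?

119101

Reverse of 83063 is 36038.
83063 + 36038 = 119101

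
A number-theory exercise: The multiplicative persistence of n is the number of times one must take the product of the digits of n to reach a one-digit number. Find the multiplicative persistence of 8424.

8424 → 256 → 60 → 0 (3 steps)

3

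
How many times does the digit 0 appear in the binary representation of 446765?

9

446765 in base 2 is 1101101000100101101.
The digit 0 appears 9 times.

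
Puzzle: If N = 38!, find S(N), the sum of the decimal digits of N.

38! = 523022617466601111760007224100074291200000000
Sum of its 45 digits: 108.

108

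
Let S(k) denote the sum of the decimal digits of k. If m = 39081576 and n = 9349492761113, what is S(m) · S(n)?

S(39081576) = 3+9+0+8+1+5+7+6 = 39.
S(9349492761113) = 9+3+4+9+4+9+2+7+6+1+1+1+3 = 59.
39 · 59 = 2301.

2301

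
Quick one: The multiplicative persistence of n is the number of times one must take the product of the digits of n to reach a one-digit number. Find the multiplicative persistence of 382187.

6

382187 → 2688 → 768 → 336 → 54 → 20 → 0 (6 steps)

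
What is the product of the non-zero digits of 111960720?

756

1×1×1×9×6×7×2 = 756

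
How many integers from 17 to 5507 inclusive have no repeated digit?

The integers in [17, 5507] that have no repeated digit: 17, 18, 19, 20, 21, 23, …, 5497, 5498.
3019 qualify.

3019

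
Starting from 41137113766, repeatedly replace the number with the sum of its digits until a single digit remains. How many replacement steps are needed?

41137113766 → 40 → 4 (2 steps)

2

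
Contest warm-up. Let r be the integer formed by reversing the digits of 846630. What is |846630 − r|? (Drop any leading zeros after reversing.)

809982

Reverse of 846630 is 36648.
|846630 − 36648| = 809982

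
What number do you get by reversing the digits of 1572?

2751

Reversing 1572 gives 2751.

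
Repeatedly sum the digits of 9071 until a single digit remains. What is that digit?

8

9+0+7+1 = 17
1+7 = 8
(Equivalently, 9071 mod 9 = 8.)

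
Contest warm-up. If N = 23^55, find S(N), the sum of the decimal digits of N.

392

23^55 = 785291652424037263548733517675617858730558099314688805476989869947753298407
Sum of its 75 digits: 392.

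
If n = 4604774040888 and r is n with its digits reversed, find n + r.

Reverse of 4604774040888 is 8880404774064.
4604774040888 + 8880404774064 = 13485178814952

13485178814952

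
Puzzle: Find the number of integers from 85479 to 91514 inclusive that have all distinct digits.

1651

The integers in [85479, 91514] that have all distinct digits: 85479, 85490, 85491, 85492, 85493, 85496, …, 91507, 91508.
1651 qualify.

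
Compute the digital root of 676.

6+7+6 = 19
1+9 = 10
1+0 = 1

1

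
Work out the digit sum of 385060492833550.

61

3+8+5+0+6+0+4+9+2+8+3+3+5+5+0 = 61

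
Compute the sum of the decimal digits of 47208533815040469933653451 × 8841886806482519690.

47208533815040469933653451 × 8841886806482519690 = 417412512292590222564197988663108289743950190
Sum of its 45 digits: 198.

198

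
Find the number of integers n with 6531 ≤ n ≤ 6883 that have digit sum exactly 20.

31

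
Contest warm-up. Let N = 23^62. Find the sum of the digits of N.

23^62 = 2673781001490041309406973405603767976853455333058605705774088082159330990894338162929
Sum of its 85 digits: 376.

376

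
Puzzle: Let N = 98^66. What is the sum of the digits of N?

586

98^66 = 263585184355953751775886897256154515417019316030106705608880114309193091106187334736436986397337070907350722366994755722764840075264
Sum of its 132 digits: 586.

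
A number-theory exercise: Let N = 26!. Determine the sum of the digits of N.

26! = 403291461126605635584000000
Sum of its 27 digits: 81.

81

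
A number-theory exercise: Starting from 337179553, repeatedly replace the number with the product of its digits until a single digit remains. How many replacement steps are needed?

337179553 → 297675 → 26460 → 0 (3 steps)

3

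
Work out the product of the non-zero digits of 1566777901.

555660

1×5×6×6×7×7×7×9×1 = 555660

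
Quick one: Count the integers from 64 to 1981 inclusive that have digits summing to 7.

The integers in [64, 1981] that have digits summing to 7: 70, 106, 115, 124, 133, 142, …, 1510, 1600.
57 qualify.

57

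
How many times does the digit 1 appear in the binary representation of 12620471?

12620471 in base 2 is 110000001001001010110111.
The digit 1 appears 11 times.

11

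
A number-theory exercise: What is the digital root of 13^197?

The digital root of n equals n mod 9 (or 9 when 9 | n), so we need 13^197 mod 9.
13^197 ≡ 7 (mod 9), so the digital root is 7.

7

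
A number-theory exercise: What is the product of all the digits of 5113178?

5×1×1×3×1×7×8 = 840

840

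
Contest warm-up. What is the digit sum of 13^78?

13^78 = 771936328432730777189183517369830159827426282764863750131729657829597399846468418688729
Sum of its 87 digits: 451.

451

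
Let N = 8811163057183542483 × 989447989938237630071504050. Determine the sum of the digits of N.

8811163057183542483 × 989447989938237630071504050 = 8718187575948312858645891905053240170881556150
Sum of its 46 digits: 213.

213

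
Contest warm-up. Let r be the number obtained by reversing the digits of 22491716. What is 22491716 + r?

84211138

Reverse of 22491716 is 61719422.
22491716 + 61719422 = 84211138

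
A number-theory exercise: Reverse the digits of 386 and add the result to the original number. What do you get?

Reverse of 386 is 683.
386 + 683 = 1069

1069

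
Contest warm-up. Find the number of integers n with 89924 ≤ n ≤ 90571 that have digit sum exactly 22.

48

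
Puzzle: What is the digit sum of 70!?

459

70! = 11978571669969891796072783721689098736458938142546425857555362864628009582789845319680000000000000000
Sum of its 101 digits: 459.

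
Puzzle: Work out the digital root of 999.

9+9+9 = 27
2+7 = 9

9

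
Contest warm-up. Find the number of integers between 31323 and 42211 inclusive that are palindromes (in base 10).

The integers in [31323, 42211] that are palindromes (in base 10): 31413, 31513, 31613, 31713, 31813, 31913, …, 42024, 42124.
108 qualify.

108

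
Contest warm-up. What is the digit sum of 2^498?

613

2^498 = 818347651974035467503297424206899788054160511510766197370822842024033449101168638720817523081476039287721671031890017752304314136471348263332131897344
Sum of its 150 digits: 613.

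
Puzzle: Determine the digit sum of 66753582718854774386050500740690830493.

173

6+6+7+5+3+5+8+2+7+1+8+8+5+4+7+7+4+3+8+6+0+5+0+5+0+0+7+4+0+6+9+0+8+3+0+4+9+3 = 173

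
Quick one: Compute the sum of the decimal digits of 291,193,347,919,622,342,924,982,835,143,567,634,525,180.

187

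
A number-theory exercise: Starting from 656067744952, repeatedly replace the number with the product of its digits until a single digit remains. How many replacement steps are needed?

656067744952 → 0 (1 step)

1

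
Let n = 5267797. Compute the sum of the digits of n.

5+2+6+7+7+9+7 = 43

43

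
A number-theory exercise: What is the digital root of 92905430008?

4

9+2+9+0+5+4+3+0+0+0+8 = 40
4+0 = 4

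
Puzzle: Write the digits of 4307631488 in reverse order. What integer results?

8841367034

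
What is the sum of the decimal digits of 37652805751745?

3+7+6+5+2+8+0+5+7+5+1+7+4+5 = 65

65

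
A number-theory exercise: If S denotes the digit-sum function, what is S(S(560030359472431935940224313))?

First digit sum: 97.
9+7 = 16.

16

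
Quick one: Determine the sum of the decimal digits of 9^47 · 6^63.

9^47 · 6^63 = 7463228144219947699786759032168972036508567994546699532033284726544966339340764114177862139904
Sum of its 94 digits: 459.

459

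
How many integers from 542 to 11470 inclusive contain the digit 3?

The integers in [542, 11470] that contain the digit 3: 543, 553, 563, 573, 583, 593, …, 11453, 11463.
3694 qualify.

3694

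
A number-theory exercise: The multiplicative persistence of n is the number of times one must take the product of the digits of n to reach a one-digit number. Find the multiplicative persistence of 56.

56 → 30 → 0 (2 steps)

2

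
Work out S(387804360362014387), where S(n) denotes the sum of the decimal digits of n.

3+8+7+8+0+4+3+6+0+3+6+2+0+1+4+3+8+7 = 73

73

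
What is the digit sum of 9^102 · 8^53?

702

9^102 · 8^53 = 15721908825423369973830161240139510627969724907285873900552271786065897364787451288313988373648191955472538235335726547558493477700687987923222528
Sum of its 146 digits: 702.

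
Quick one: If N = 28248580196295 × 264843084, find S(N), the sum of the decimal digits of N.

99

28248580196295 × 264843084 = 7481441097808093173780
Sum of its 22 digits: 99.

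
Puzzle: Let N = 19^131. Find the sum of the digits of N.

712

19^131 = 328640985936586175325426692433934528528254849606842104290621822251802963408325022423210406291711686429138392863087232265005305371943610519457953043307690618567098556619
Sum of its 168 digits: 712.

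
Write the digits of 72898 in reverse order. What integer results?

Reversing 72898 gives 89827.

89827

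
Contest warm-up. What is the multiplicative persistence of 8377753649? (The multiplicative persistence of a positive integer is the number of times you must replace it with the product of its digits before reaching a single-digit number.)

2

8377753649 → 26671680 → 0 (2 steps)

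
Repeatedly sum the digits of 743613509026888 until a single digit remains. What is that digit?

7+4+3+6+1+3+5+0+9+0+2+6+8+8+8 = 70
7+0 = 7
(Equivalently, 743613509026888 mod 9 = 7.)

7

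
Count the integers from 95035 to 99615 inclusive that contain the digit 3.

The integers in [95035, 99615] that contain the digit 3: 95035, 95036, 95037, 95038, 95039, 95043, …, 99603, 99613.
1273 qualify.

1273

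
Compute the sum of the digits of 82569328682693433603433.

106

8+2+5+6+9+3+2+8+6+8+2+6+9+3+4+3+3+6+0+3+4+3+3 = 106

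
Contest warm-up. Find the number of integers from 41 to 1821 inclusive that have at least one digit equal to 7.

The integers in [41, 1821] that have at least one digit equal to 7: 47, 57, 67, 70, 71, 72, …, 1807, 1817.
502 qualify.

502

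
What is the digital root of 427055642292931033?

4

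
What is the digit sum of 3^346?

711

3^346 = 1213260708003974992012898529975588858068441902580200298146946793277014421211208978085667381424154114220135163522651640338442153620575775780658053144372639176842909929
Sum of its 166 digits: 711.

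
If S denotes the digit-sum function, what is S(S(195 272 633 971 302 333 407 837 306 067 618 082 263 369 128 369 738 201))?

8

First digit sum: 224.
2+2+4 = 8.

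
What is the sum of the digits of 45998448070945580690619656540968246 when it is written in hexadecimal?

241

45998448070945580690619656540968246 in base 16 is 8DBE609C3D03AF56EECE4B836D536.
Digit sum: 8+13+11+14+6+0+9+12+3+13+0+3+10+15+5+6+14+14+12+14+4+11+8+3+6+13+5+3+6 = 241.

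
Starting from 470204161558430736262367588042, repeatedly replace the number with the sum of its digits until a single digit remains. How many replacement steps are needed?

470204161558430736262367588042 → 119 → 11 → 2 (3 steps)

3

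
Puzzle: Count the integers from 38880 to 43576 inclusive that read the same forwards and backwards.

48

The integers in [38880, 43576] that read the same forwards and backwards: 38883, 38983, 39093, 39193, 39293, 39393, …, 43434, 43534.
48 qualify.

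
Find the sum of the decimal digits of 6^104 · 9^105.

6^104 · 9^105 = 13279861052674466243400951053023536971102842054373597517900875385135413862488617044711753870105489805641368542912569114681937005719962567758710200235665284295034515376256978731925504
Sum of its 182 digits: 783.

783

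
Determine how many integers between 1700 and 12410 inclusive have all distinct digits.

4626

The integers in [1700, 12410] that have all distinct digits: 1702, 1703, 1704, 1705, 1706, 1708, …, 12408, 12409.
4626 qualify.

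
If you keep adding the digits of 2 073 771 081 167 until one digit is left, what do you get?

2+0+7+3+7+7+1+0+8+1+1+6+7 = 50
5+0 = 5
(Equivalently, 2 073 771 081 167 mod 9 = 5.)

5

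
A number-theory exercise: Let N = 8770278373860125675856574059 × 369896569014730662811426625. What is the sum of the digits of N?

282

8770278373860125675856574059 × 369896569014730662811426625 = 3244095879794951786895833408338878323177240930756920875
Sum of its 55 digits: 282.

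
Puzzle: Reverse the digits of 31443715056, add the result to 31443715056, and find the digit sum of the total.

Reversal of 31443715056 is 65051734413; 31443715056 + 65051734413 = 96495449469.
Digit sum of 96495449469: 9+6+4+9+5+4+4+9+4+6+9 = 69.

69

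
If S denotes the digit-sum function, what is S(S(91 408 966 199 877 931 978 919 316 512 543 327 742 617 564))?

8

First digit sum: 224.
2+2+4 = 8.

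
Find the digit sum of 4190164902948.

4+1+9+0+1+6+4+9+0+2+9+4+8 = 57

57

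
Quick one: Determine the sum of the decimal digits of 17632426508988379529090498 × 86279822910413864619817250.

196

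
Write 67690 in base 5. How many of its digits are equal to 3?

67690 in base 5 is 4131230.
The digit 3 appears 2 times.

2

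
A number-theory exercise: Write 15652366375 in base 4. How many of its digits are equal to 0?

15652366375 in base 4 is 32210331002200213.
The digit 0 appears 5 times.

5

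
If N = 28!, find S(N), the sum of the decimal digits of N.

90

28! = 304888344611713860501504000000
Sum of its 30 digits: 90.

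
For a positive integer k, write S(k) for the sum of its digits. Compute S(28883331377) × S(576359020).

S(28883331377) = 2+8+8+8+3+3+3+1+3+7+7 = 53.
S(576359020) = 5+7+6+3+5+9+0+2+0 = 37.
53 · 37 = 1961.

1961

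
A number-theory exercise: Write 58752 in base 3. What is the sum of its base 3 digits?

58752 in base 3 is 2222121000.
Digit sum: 2+2+2+2+1+2+1+0+0+0 = 12.

12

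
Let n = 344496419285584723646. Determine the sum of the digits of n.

104

3+4+4+4+9+6+4+1+9+2+8+5+5+8+4+7+2+3+6+4+6 = 104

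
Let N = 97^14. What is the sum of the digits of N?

97^14 = 6528362774606076144776040769
Sum of its 28 digits: 130.

130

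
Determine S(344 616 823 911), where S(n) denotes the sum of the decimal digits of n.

48

3+4+4+6+1+6+8+2+3+9+1+1 = 48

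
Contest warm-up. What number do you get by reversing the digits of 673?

Reversing 673 gives 376.

376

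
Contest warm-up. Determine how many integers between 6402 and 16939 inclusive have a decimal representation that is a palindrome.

105

The integers in [6402, 16939] that have a decimal representation that is a palindrome: 6446, 6556, 6666, 6776, 6886, 6996, …, 16761, 16861.
105 qualify.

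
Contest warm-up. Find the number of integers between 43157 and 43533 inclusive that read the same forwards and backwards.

3

The integers in [43157, 43533] that read the same forwards and backwards: 43234, 43334, 43434.
3 qualify.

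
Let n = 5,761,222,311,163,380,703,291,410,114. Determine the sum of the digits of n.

5+7+6+1+2+2+2+3+1+1+1+6+3+3+8+0+7+0+3+2+9+1+4+1+0+1+1+4 = 84

84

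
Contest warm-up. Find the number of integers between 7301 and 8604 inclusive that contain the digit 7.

The integers in [7301, 8604] that contain the digit 7: 7301, 7302, 7303, 7304, 7305, 7306, …, 8587, 8597.
813 qualify.

813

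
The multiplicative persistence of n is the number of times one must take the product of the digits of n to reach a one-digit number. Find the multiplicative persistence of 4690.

4690 → 0 (1 step)

1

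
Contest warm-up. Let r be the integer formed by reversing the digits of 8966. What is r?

Reversing 8966 gives 6698.

6698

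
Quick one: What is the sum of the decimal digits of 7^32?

103

7^32 = 1104427674243920646305299201
Sum of its 28 digits: 103.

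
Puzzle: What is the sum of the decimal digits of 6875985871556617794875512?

142

6+8+7+5+9+8+5+8+7+1+5+5+6+6+1+7+7+9+4+8+7+5+5+1+2 = 142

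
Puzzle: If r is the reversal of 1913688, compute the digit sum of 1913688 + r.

Reversal of 1913688 is 8863191; 1913688 + 8863191 = 10776879.
Digit sum of 10776879: 1+0+7+7+6+8+7+9 = 45.

45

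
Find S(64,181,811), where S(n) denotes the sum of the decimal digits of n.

6+4+1+8+1+8+1+1 = 30

30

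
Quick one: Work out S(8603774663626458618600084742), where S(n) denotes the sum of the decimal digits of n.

127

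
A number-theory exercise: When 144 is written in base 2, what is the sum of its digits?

2

144 in base 2 is 10010000.
Digit sum: 1+0+0+1+0+0+0+0 = 2.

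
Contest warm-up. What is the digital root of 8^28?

The digital root of n equals n mod 9 (or 9 when 9 | n), so we need 8^28 mod 9.
8^28 ≡ 1 (mod 9), so the digital root is 1.

1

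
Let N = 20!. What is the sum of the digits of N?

54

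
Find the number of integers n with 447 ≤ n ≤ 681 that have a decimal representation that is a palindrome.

The integers in [447, 681] that have a decimal representation that is a palindrome: 454, 464, 474, 484, 494, 505, …, 666, 676.
23 qualify.

23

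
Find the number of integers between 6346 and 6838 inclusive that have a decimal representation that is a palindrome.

The integers in [6346, 6838] that have a decimal representation that is a palindrome: 6446, 6556, 6666, 6776.
4 qualify.

4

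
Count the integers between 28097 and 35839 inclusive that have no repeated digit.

2245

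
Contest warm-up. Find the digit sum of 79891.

7+9+8+9+1 = 34

34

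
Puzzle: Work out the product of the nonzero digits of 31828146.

3×1×8×2×8×1×4×6 = 9216

9216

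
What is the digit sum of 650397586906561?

76

6+5+0+3+9+7+5+8+6+9+0+6+5+6+1 = 76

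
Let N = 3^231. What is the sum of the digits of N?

3^231 = 164062694609488086547539746812648575659318856476507740436897453222447961474036515706307096943652603236842951947
Sum of its 111 digits: 531.

531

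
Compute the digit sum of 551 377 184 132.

47

5+5+1+3+7+7+1+8+4+1+3+2 = 47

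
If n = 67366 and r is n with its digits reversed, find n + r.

Reverse of 67366 is 66376.
67366 + 66376 = 133742

133742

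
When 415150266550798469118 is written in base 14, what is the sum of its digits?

129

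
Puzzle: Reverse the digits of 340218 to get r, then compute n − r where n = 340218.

-471825

Reverse of 340218 is 812043.
340218 − 812043 = -471825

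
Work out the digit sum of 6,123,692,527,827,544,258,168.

103

6+1+2+3+6+9+2+5+2+7+8+2+7+5+4+4+2+5+8+1+6+8 = 103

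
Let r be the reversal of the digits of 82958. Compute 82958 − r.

-2970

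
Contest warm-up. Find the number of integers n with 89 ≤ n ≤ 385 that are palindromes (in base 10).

The integers in [89, 385] that are palindromes (in base 10): 99, 101, 111, 121, 131, 141, …, 373, 383.
30 qualify.

30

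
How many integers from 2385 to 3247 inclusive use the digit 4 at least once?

246

The integers in [2385, 3247] that use the digit 4 at least once: 2394, 2400, 2401, 2402, 2403, 2404, …, 3246, 3247.
246 qualify.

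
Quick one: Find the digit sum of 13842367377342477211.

82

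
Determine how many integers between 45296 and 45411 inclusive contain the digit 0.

The integers in [45296, 45411] that contain the digit 0: 45300, 45301, 45302, 45303, 45304, 45305, …, 45409, 45410.
30 qualify.

30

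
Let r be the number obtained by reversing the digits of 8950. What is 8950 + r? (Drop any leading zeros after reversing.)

9548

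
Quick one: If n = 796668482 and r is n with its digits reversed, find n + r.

Reverse of 796668482 is 284866697.
796668482 + 284866697 = 1081535179

1081535179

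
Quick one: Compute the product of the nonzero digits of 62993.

2916

6×2×9×9×3 = 2916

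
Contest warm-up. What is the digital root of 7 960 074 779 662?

7

7+9+6+0+0+7+4+7+7+9+6+6+2 = 70
7+0 = 7
(Equivalently, 7 960 074 779 662 mod 9 = 7.)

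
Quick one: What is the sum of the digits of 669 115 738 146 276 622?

82

6+6+9+1+1+5+7+3+8+1+4+6+2+7+6+6+2+2 = 82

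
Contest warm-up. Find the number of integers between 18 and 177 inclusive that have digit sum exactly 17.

The integers in [18, 177] that have digit sum exactly 17: 89, 98.
2 qualify.

2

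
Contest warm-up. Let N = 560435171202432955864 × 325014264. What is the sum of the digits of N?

560435171202432955864 × 325014264 = 182149424688072742159482444096
Sum of its 30 digits: 135.

135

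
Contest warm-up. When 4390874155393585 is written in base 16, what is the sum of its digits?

4390874155393585 in base 16 is F997A0E492231.
Digit sum: 15+9+9+7+10+0+14+4+9+2+2+3+1 = 85.

85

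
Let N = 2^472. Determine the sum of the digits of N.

2^472 = 12194330274671844653834364178879555881830461494785043558043581873536608354764709453594945715091765512343073949692994620685343654997219864477696
Sum of its 143 digits: 700.

700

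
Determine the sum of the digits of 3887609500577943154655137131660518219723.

173

3+8+8+7+6+0+9+5+0+0+5+7+7+9+4+3+1+5+4+6+5+5+1+3+7+1+3+1+6+6+0+5+1+8+2+1+9+7+2+3 = 173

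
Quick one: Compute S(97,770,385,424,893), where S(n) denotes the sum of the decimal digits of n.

9+7+7+7+0+3+8+5+4+2+4+8+9+3 = 76

76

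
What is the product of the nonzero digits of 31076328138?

3×1×7×6×3×2×8×1×3×8 = 145152

145152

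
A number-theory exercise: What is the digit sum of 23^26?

23^26 = 254052654154149545721997685422868689
Sum of its 36 digits: 178.

178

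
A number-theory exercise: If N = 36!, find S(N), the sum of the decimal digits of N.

171

36! = 371993326789901217467999448150835200000000
Sum of its 42 digits: 171.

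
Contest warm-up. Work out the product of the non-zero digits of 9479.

9×4×7×9 = 2268

2268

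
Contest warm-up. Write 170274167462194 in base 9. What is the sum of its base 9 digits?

66

170274167462194 in base 9 is 738801344342757.
Digit sum: 7+3+8+8+0+1+3+4+4+3+4+2+7+5+7 = 66.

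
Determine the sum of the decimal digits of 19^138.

838

19^138 = 293762889605810828261498048482939199627696273053251418060677489647568010787152854870649079834868866435036635500192973213417201157045276944966573824201787725292558074989415490441
Sum of its 177 digits: 838.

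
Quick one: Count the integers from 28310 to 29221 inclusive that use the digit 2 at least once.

912

The integers in [28310, 29221] that use the digit 2 at least once: 28310, 28311, 28312, 28313, 28314, 28315, …, 29220, 29221.
912 qualify.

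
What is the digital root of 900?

9+0+0 = 9

9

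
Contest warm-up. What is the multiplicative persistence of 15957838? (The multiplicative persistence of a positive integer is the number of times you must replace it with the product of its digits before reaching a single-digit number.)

2

15957838 → 302400 → 0 (2 steps)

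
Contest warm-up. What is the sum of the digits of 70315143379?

43

7+0+3+1+5+1+4+3+3+7+9 = 43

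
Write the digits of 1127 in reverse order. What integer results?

7211

Reversing 1127 gives 7211.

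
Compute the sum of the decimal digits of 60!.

288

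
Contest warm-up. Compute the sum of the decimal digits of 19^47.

226

19^47 = 1263046223881900339210386091365390321169375020004522243688539
Sum of its 61 digits: 226.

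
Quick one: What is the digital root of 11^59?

5

The digital root of n equals n mod 9 (or 9 when 9 | n), so we need 11^59 mod 9.
11^59 ≡ 5 (mod 9), so the digital root is 5.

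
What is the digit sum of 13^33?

181

13^33 = 5756130429098929077956071497934208653
Sum of its 37 digits: 181.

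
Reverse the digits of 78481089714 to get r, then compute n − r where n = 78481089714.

Reverse of 78481089714 is 41798018487.
78481089714 − 41798018487 = 36683071227

36683071227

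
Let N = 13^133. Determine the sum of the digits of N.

679

13^133 = 14271376276164604420193286714828883608207728770201760647866120065582994888986242465012563473349463772788717720324507874983163683035744195473537090653
Sum of its 149 digits: 679.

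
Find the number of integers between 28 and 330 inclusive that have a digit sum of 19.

The integers in [28, 330] that have a digit sum of 19: 199, 289, 298.
3 qualify.

3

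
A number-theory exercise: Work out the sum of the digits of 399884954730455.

83

3+9+9+8+8+4+9+5+4+7+3+0+4+5+5 = 83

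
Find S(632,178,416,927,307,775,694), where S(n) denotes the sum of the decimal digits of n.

104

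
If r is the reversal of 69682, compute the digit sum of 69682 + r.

Reversal of 69682 is 28696; 69682 + 28696 = 98378.
Digit sum of 98378: 9+8+3+7+8 = 35.

35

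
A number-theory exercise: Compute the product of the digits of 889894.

165888

8×8×9×8×9×4 = 165888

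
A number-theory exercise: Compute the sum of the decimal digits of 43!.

180

43! = 60415263063373835637355132068513997507264512000000000
Sum of its 53 digits: 180.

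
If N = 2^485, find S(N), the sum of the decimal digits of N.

617

2^485 = 99895953610111751404211111353381321783955140565279076827493022708011895642232499843849795298031743077114461795885011932654335221737225129801285632
Sum of its 146 digits: 617.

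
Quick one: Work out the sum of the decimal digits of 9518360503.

9+5+1+8+3+6+0+5+0+3 = 40

40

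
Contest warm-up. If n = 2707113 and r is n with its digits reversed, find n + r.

Reverse of 2707113 is 3117072.
2707113 + 3117072 = 5824185

5824185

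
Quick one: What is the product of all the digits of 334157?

1260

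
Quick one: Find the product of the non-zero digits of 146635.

2160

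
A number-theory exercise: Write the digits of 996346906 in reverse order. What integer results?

609643699

Reversing 996346906 gives 609643699.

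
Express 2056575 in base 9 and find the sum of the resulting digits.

31

2056575 in base 9 is 3774073.
Digit sum: 3+7+7+4+0+7+3 = 31.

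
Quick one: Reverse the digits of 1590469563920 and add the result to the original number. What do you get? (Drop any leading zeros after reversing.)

Reverse of 1590469563920 is 293659640951.
1590469563920 + 293659640951 = 1884129204871

1884129204871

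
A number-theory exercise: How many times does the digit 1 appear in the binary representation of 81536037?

81536037 in base 2 is 100110111000010010000100101.
The digit 1 appears 11 times.

11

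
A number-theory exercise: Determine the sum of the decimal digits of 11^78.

361

11^78 = 1692892739326831320764318961708001178036611459414853872137348292520966629744627081
Sum of its 82 digits: 361.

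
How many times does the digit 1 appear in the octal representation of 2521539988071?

1

2521539988071 in base 8 is 44542737545147.
The digit 1 appears 1 time.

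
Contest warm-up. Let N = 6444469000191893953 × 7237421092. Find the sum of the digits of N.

6444469000191893953 × 7237421092 = 46641335868728965342869456676
Sum of its 29 digits: 157.

157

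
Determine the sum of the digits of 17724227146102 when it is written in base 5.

17724227146102 in base 5 is 4310343204122133402.
Digit sum: 4+3+1+0+3+4+3+2+0+4+1+2+2+1+3+3+4+0+2 = 42.

42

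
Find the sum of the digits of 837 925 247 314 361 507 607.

8+3+7+9+2+5+2+4+7+3+1+4+3+6+1+5+0+7+6+0+7 = 90

90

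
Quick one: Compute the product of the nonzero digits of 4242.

64

4×2×4×2 = 64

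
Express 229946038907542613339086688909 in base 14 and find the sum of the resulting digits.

182

229946038907542613339086688909 in base 14 is 5177D8BB27956195763CD86B81.
Digit sum: 5+1+7+7+13+8+11+11+2+7+9+5+6+1+9+5+7+6+3+12+13+8+6+11+8+1 = 182.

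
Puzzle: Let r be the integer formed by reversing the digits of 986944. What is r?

449689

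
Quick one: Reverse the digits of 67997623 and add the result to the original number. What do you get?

100677599

Reverse of 67997623 is 32679976.
67997623 + 32679976 = 100677599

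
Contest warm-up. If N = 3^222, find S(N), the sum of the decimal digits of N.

468

3^222 = 8335248417898089038639422182220625700315950641493051894370647422773355762538053940268612352977320694855609
Sum of its 106 digits: 468.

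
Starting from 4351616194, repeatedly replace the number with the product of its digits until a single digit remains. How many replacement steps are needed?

2

4351616194 → 77760 → 0 (2 steps)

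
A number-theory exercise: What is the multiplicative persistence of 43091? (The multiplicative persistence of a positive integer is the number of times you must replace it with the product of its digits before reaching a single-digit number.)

43091 → 0 (1 step)

1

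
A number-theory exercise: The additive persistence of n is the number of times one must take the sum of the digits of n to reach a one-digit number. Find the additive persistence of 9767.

9767 → 29 → 11 → 2 (3 steps)

3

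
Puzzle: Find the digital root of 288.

9

2+8+8 = 18
1+8 = 9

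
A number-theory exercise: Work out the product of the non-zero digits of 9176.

378

9×1×7×6 = 378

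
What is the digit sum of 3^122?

306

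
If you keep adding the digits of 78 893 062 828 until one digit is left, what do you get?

7

7+8+8+9+3+0+6+2+8+2+8 = 61
6+1 = 7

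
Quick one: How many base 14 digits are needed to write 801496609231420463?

801496609231420463 in base 14 is 521B390C29BC6AAB, which has 16 digits.

16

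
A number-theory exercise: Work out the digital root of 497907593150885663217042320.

8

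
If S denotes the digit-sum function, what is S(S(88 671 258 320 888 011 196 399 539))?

4

First digit sum: 130.
1+3+0 = 4.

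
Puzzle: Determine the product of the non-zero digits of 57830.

5×7×8×3 = 840

840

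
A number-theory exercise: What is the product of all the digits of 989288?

9×8×9×2×8×8 = 82944

82944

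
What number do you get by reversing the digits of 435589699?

996985534

Reversing 435589699 gives 996985534.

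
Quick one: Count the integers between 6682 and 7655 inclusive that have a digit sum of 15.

48

The integers in [6682, 7655] that have a digit sum of 15: 6702, 6711, 6720, 6801, 6810, 6900, …, 7611, 7620.
48 qualify.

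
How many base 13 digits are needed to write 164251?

5

164251 in base 13 is 599B9, which has 5 digits.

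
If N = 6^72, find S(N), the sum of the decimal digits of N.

6^72 = 106387358923716524807713475752456393740167855629859291136
Sum of its 57 digits: 270.

270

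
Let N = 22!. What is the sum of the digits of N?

22! = 1124000727777607680000
Sum of its 22 digits: 72.

72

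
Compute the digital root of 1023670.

1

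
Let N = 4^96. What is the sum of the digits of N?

253

4^96 = 6277101735386680763835789423207666416102355444464034512896
Sum of its 58 digits: 253.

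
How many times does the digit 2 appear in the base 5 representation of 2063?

2063 in base 5 is 31223.
The digit 2 appears 2 times.

2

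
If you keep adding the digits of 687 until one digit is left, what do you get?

3

6+8+7 = 21
2+1 = 3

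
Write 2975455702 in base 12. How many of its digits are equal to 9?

2975455702 in base 12 is 6B058329A.
The digit 9 appears 1 time.

1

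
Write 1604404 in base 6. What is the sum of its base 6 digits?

29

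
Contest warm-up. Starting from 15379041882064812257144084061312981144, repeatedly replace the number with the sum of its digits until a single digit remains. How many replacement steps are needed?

15379041882064812257144084061312981144 → 144 → 9 (2 steps)

2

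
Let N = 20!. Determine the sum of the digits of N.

54

20! = 2432902008176640000
Sum of its 19 digits: 54.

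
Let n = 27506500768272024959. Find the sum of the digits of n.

86

2+7+5+0+6+5+0+0+7+6+8+2+7+2+0+2+4+9+5+9 = 86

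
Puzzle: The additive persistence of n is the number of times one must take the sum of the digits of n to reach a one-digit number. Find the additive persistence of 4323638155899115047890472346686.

4323638155899115047890472346686 → 147 → 12 → 3 (3 steps)

3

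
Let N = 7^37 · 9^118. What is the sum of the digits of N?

7^37 · 9^118 = 740020233624364983260403575212067788758886553206152196020426944549269295476177929559193537711281206851864218225790563495935028628769762863077047
Sum of its 144 digits: 657.

657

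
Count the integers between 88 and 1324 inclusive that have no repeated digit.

The integers in [88, 1324] that have no repeated digit: 89, 90, 91, 92, 93, 94, …, 1320, 1324.
779 qualify.

779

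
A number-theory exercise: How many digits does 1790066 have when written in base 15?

1790066 in base 15 is 2555CB, which has 6 digits.

6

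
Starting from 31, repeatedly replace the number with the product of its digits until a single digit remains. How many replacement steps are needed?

31 → 3 (1 step)

1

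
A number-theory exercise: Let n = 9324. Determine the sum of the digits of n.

9+3+2+4 = 18

18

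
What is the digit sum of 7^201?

7^201 = 73232868039200500225132297282717695618734319851191635619650980588245880371969835762420678304365548352051456737767824199218442262405785138317055279871378715742462192840007
Sum of its 170 digits: 757.

757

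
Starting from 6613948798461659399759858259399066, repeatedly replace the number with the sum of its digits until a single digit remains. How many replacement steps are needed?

6613948798461659399759858259399066 → 204 → 6 (2 steps)

2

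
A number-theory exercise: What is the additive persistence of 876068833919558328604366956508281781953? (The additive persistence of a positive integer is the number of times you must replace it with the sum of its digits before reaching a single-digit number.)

876068833919558328604366956508281781953 → 201 → 3 (2 steps)

2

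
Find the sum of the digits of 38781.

27

3+8+7+8+1 = 27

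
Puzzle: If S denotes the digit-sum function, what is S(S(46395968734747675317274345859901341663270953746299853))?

9

First digit sum: 270.
2+7+0 = 9.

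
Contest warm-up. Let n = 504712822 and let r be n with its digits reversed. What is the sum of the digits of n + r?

Reversal of 504712822 is 228217405; 504712822 + 228217405 = 732930227.
Digit sum of 732930227: 7+3+2+9+3+0+2+2+7 = 35.

35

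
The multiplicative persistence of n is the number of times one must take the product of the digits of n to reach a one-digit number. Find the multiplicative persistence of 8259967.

8259967 → 272160 → 0 (2 steps)

2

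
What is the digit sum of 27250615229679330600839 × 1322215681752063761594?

214

27250615229679330600839 × 1322215681752063761594 = 36031190794073627717395859198417890472377366
Sum of its 44 digits: 214.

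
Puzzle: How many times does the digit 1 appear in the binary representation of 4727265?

4727265 in base 2 is 10010000010000111100001.
The digit 1 appears 8 times.

8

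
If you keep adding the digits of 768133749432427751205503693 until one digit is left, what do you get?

7+6+8+1+3+3+7+4+9+4+3+2+4+2+7+7+5+1+2+0+5+5+0+3+6+9+3 = 116
1+1+6 = 8
(Equivalently, 768133749432427751205503693 mod 9 = 8.)

8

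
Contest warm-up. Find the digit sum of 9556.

25

9+5+5+6 = 25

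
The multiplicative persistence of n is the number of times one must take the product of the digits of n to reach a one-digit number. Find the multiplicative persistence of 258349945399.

2

258349945399 → 377913600 → 0 (2 steps)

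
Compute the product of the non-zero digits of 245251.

2×4×5×2×5×1 = 400

400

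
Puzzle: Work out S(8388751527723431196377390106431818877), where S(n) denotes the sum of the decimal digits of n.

173

8+3+8+8+7+5+1+5+2+7+7+2+3+4+3+1+1+9+6+3+7+7+3+9+0+1+0+6+4+3+1+8+1+8+8+7+7 = 173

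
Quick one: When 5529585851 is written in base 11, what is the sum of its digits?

51

5529585851 in base 11 is 2388341769.
Digit sum: 2+3+8+8+3+4+1+7+6+9 = 51.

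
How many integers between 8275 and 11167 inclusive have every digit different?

1186

The integers in [8275, 11167] that have every digit different: 8275, 8276, 8279, 8290, 8291, 8293, …, 10986, 10987.
1186 qualify.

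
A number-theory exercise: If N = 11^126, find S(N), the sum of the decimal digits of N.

11^126 = 164239770663983842428729944161460543765069103903598725293152764807750085888709094508835726435584330249599258053105769109531957538761
Sum of its 132 digits: 622.

622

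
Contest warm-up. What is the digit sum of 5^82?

247

5^82 = 2067951531382569187178521730174907133914530277252197265625
Sum of its 58 digits: 247.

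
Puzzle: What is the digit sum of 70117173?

27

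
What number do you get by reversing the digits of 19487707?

Reversing 19487707 gives 70778491.

70778491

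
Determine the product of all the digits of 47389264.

4×7×3×8×9×2×6×4 = 290304

290304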